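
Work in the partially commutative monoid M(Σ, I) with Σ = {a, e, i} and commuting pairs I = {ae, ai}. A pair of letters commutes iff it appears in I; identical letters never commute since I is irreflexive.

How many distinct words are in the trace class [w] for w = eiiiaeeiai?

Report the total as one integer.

0(e) covers ∅
1(i) covers 0:e
2(i) covers 1:i
3(i) covers 2:i
4(a) covers ∅
5(e) covers 3:i
6(e) covers 5:e
7(i) covers 6:e
8(a) covers 4:a
9(i) covers 7:i
floor of heap: 0:e, 4:a
completions by unplaced set U, small U first (add the entries for U minus each lowest piece of U):
  |U|=1: {8}:1  {9}:1
  |U|=2: {4,8}:1  {7,9}:1  {8,9}:2
  |U|=3: {4,8,9}:3  {6,7,9}:1  {7,8,9}:3
  |U|=4: {4,7,8,9}:6  {5,6,7,9}:1  {6,7,8,9}:4
  |U|=5: {3,5,6,7,9}:1  {4,6,7,8,9}:10  {5,6,7,8,9}:5
  |U|=6: {2,3,5,6,7,9}:1  {3,5,6,7,8,9}:6  {4,5,6,7,8,9}:15
  |U|=7: {1,2,3,5,6,7,9}:1  {2,3,5,6,7,8,9}:7  {3,4,5,6,7,8,9}:21
  |U|=8: {0,1,2,3,5,6,7,9}:1  {1,2,3,5,6,7,8,9}:8  {2,3,4,5,6,7,8,9}:28
  start at 0(e): 36
  start at 4(a): 9
sum over floor = 45

45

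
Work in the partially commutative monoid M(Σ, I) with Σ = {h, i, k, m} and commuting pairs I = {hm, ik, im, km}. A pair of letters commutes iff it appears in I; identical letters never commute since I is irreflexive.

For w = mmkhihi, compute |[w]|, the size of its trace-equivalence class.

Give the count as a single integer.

21

#0=m has no predecessor
#1=m depends on [0:m]
#2=k has no predecessor
#3=h depends on [2:k]
#4=i depends on [3:h]
#5=h depends on [4:i]
#6=i depends on [5:h]
sources: [0:m, 2:k]
N(rest) = Σ N(rest − s) over sources s of rest; N(one piece) = 1:
  size 1 → [1]=1  [6]=1
  size 2 → [0,1]=1  [1,6]=2  [5,6]=1
  size 3 → [0,1,6]=3  [1,5,6]=3  [4,5,6]=1
  size 4 → [0,1,5,6]=6  [1,4,5,6]=4  [3,4,5,6]=1
  size 5 → [0,1,4,5,6]=10  [1,3,4,5,6]=5  [2,3,4,5,6]=1
  first=0(m) contributes 6
  first=2(k) contributes 15
|[w]| = 21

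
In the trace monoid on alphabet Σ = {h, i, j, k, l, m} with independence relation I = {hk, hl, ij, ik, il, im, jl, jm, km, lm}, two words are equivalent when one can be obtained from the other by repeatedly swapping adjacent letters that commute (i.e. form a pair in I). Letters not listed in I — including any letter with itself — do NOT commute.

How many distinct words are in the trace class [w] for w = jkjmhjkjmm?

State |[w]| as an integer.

drop 0:j onto floor
drop 1:k onto {0:j}
drop 2:j onto {1:k}
drop 3:m onto floor
drop 4:h onto {2:j, 3:m}
drop 5:j onto {4:h}
drop 6:k onto {5:j}
drop 7:j onto {6:k}
drop 8:m onto {4:h}
drop 9:m onto {8:m}
ground layer = {0:j, 3:m}
drop-orders for the pieces not yet dropped (sum over which currently-grounded one goes next):
  1 to go: {7} 1  {9} 1
  2 to go: {6,7} 1  {7,9} 2  {8,9} 1
  3 to go: {5,6,7} 1  {6,7,9} 3  {7,8,9} 3
  4 to go: {5,6,7,9} 4  {6,7,8,9} 6
  5 to go: {5,6,7,8,9} 10
  6 to go: {4,5,6,7,8,9} 10
  7 to go: {2,4,5,6,7,8,9} 10  {3,4,5,6,7,8,9} 10
  8 to go: {1,2,4,5,6,7,8,9} 10  {2,3,4,5,6,7,8,9} 20
  if 0:j drops first: 30 orders
  if 3:m drops first: 10 orders
heap linearizations: 40

40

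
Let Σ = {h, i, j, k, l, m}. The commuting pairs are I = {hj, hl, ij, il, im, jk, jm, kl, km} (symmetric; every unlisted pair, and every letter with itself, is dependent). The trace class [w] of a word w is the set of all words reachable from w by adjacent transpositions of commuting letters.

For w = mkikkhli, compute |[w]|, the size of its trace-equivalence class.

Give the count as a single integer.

#0=m has no predecessor
#1=k has no predecessor
#2=i depends on [1:k]
#3=k depends on [2:i]
#4=k depends on [3:k]
#5=h depends on [0:m, 4:k]
#6=l depends on [0:m]
#7=i depends on [5:h]
sources: [0:m, 1:k]
N(rest) = Σ N(rest − s) over sources s of rest; N(one piece) = 1:
  size 1 → [6]=1  [7]=1
  size 2 → [5,7]=1  [6,7]=2
  size 3 → [4,5,7]=1  [5,6,7]=3
  size 4 → [0,5,6,7]=3  [3,4,5,7]=1  [4,5,6,7]=4
  size 5 → [0,4,5,6,7]=7  [2,3,4,5,7]=1  [3,4,5,6,7]=5
  size 6 → [0,3,4,5,6,7]=12  [1,2,3,4,5,7]=1  [2,3,4,5,6,7]=6
  first=0(m) contributes 7
  first=1(k) contributes 18
|[w]| = 25

25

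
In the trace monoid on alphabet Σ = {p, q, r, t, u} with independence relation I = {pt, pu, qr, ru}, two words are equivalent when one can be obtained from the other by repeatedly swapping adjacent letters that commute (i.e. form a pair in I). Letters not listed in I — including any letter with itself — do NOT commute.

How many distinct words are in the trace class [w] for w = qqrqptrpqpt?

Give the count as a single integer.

16

0(q) covers ∅
1(q) covers 0:q
2(r) covers ∅
3(q) covers 1:q
4(p) covers 2:r, 3:q
5(t) covers 2:r, 3:q
6(r) covers 4:p, 5:t
7(p) covers 6:r
8(q) covers 7:p
9(p) covers 8:q
10(t) covers 8:q
floor of heap: 0:q, 2:r
completions by unplaced set U, small U first (add the entries for U minus each lowest piece of U):
  |U|=1: {9}:1  {10}:1
  |U|=2: {9,10}:2
  |U|=3: {8,9,10}:2
  |U|=4: {7,8,9,10}:2
  |U|=5: {6,7,8,9,10}:2
  |U|=6: {4,6,7,8,9,10}:2  {5,6,7,8,9,10}:2
  |U|=7: {4,5,6,7,8,9,10}:4
  |U|=8: {2,4,5,6,7,8,9,10}:4  {3,4,5,6,7,8,9,10}:4
  |U|=9: {1,3,4,5,6,7,8,9,10}:4  {2,3,4,5,6,7,8,9,10}:8
  start at 0(q): 12
  start at 2(r): 4
sum over floor = 16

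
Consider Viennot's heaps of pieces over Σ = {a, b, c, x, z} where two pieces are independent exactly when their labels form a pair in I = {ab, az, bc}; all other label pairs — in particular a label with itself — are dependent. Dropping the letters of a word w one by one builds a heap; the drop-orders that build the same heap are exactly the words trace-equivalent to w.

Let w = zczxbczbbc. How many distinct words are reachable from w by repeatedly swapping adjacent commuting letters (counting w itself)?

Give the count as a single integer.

0(z) covers ∅
1(c) covers 0:z
2(z) covers 1:c
3(x) covers 2:z
4(b) covers 3:x
5(c) covers 3:x
6(z) covers 4:b, 5:c
7(b) covers 6:z
8(b) covers 7:b
9(c) covers 6:z
floor of heap: 0:z
completions by unplaced set U, small U first (add the entries for U minus each lowest piece of U):
  |U|=1: {8}:1  {9}:1
  |U|=2: {7,8}:1  {8,9}:2
  |U|=3: {7,8,9}:3
  |U|=4: {6,7,8,9}:3
  |U|=5: {4,6,7,8,9}:3  {5,6,7,8,9}:3
  |U|=6: {4,5,6,7,8,9}:6
  |U|=7: {3,4,5,6,7,8,9}:6
  |U|=8: {2,3,4,5,6,7,8,9}:6
  start at 0(z): 6

6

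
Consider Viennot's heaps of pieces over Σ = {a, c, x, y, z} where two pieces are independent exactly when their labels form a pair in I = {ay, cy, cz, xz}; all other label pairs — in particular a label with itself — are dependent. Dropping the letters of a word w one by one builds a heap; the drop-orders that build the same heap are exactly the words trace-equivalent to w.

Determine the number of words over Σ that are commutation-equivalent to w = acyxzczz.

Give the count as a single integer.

50

#0=a has no predecessor
#1=c depends on [0:a]
#2=y has no predecessor
#3=x depends on [1:c, 2:y]
#4=z depends on [0:a, 2:y]
#5=c depends on [3:x]
#6=z depends on [4:z]
#7=z depends on [6:z]
sources: [0:a, 2:y]
N(rest) = Σ N(rest − s) over sources s of rest; N(one piece) = 1:
  size 1 → [5]=1  [7]=1
  size 2 → [3,5]=1  [5,7]=2  [6,7]=1
  size 3 → [1,3,5]=1  [3,5,7]=3  [4,6,7]=1  [5,6,7]=3
  size 4 → [1,3,5,7]=4  [3,5,6,7]=6  [4,5,6,7]=4
  size 5 → [1,3,5,6,7]=10  [3,4,5,6,7]=10
  size 6 → [1,3,4,5,6,7]=20  [2,3,4,5,6,7]=10
  first=0(a) contributes 30
  first=2(y) contributes 20
|[w]| = 50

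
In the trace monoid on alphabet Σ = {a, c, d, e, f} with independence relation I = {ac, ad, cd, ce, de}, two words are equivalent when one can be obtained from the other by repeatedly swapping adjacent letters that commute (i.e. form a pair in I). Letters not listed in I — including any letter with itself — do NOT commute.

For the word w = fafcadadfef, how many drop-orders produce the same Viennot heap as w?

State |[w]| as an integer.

30

drop 0:f onto floor
drop 1:a onto {0:f}
drop 2:f onto {1:a}
drop 3:c onto {2:f}
drop 4:a onto {2:f}
drop 5:d onto {2:f}
drop 6:a onto {4:a}
drop 7:d onto {5:d}
drop 8:f onto {3:c, 6:a, 7:d}
drop 9:e onto {8:f}
drop 10:f onto {9:e}
ground layer = {0:f}
drop-orders for the pieces not yet dropped (sum over which currently-grounded one goes next):
  1 to go: {10} 1
  2 to go: {9,10} 1
  3 to go: {8,9,10} 1
  4 to go: {3,8,9,10} 1  {6,8,9,10} 1  {7,8,9,10} 1
  5 to go: {3,6,8,9,10} 2  {3,7,8,9,10} 2  {4,6,8,9,10} 1  {5,7,8,9,10} 1  {6,7,8,9,10} 2
  6 to go: {3,4,6,8,9,10} 3  {3,5,7,8,9,10} 3  {3,6,7,8,9,10} 6  {4,6,7,8,9,10} 3  {5,6,7,8,9,10} 3
  7 to go: {3,4,6,7,8,9,10} 12  {3,5,6,7,8,9,10} 12  {4,5,6,7,8,9,10} 6
  8 to go: {3,4,5,6,7,8,9,10} 30
  9 to go: {2,3,4,5,6,7,8,9,10} 30
  if 0:f drops first: 30 orders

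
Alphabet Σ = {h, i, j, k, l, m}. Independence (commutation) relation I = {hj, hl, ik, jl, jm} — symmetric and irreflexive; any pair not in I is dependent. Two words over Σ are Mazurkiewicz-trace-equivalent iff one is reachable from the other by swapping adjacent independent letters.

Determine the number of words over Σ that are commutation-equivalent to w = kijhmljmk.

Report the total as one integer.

piece 0:k — minimal
piece 1:i — minimal
piece 2:j rests on {0:k, 1:i}
piece 3:h rests on {0:k, 1:i}
piece 4:m rests on {3:h}
piece 5:l rests on {4:m}
piece 6:j rests on {2:j}
piece 7:m rests on {5:l}
piece 8:k rests on {6:j, 7:m}
minimal pieces: {0:k, 1:i}
ways to finish when only these pieces remain (= sum over removing one remaining piece with nothing left below it):
  1 left: {8}→1
  2 left: {6,8}→1  {7,8}→1
  3 left: {2,6,8}→1  {5,7,8}→1  {6,7,8}→2
  4 left: {2,6,7,8}→3  {4,5,7,8}→1  {5,6,7,8}→3
  5 left: {2,5,6,7,8}→6  {3,4,5,7,8}→1  {4,5,6,7,8}→4
  6 left: {2,4,5,6,7,8}→10  {3,4,5,6,7,8}→5
  7 left: {2,3,4,5,6,7,8}→15
  placing 0:k first → 15 extensions
  placing 1:i first → 15 extensions
total linear extensions = 30

30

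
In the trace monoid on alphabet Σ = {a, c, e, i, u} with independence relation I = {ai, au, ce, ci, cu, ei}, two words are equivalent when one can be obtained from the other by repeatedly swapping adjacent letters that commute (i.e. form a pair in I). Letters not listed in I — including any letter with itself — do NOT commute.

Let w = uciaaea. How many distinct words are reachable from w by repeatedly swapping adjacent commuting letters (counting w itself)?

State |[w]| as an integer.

18

0(u) covers ∅
1(c) covers ∅
2(i) covers 0:u
3(a) covers 1:c
4(a) covers 3:a
5(e) covers 0:u, 4:a
6(a) covers 5:e
floor of heap: 0:u, 1:c
completions by unplaced set U, small U first (add the entries for U minus each lowest piece of U):
  |U|=1: {2}:1  {6}:1
  |U|=2: {2,6}:2  {5,6}:1
  |U|=3: {2,5,6}:3  {4,5,6}:1
  |U|=4: {0,2,5,6}:3  {2,4,5,6}:4  {3,4,5,6}:1
  |U|=5: {0,2,4,5,6}:7  {1,3,4,5,6}:1  {2,3,4,5,6}:5
  start at 0(u): 6
  start at 1(c): 12
sum over floor = 18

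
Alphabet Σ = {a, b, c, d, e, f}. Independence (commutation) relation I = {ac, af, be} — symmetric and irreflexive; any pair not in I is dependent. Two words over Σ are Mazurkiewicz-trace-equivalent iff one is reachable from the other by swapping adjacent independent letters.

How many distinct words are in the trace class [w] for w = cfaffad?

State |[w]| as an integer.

drop 0:c onto floor
drop 1:f onto {0:c}
drop 2:a onto floor
drop 3:f onto {1:f}
drop 4:f onto {3:f}
drop 5:a onto {2:a}
drop 6:d onto {4:f, 5:a}
ground layer = {0:c, 2:a}
drop-orders for the pieces not yet dropped (sum over which currently-grounded one goes next):
  1 to go: {6} 1
  2 to go: {4,6} 1  {5,6} 1
  3 to go: {2,5,6} 1  {3,4,6} 1  {4,5,6} 2
  4 to go: {1,3,4,6} 1  {2,4,5,6} 3  {3,4,5,6} 3
  5 to go: {0,1,3,4,6} 1  {1,3,4,5,6} 4  {2,3,4,5,6} 6
  if 0:c drops first: 10 orders
  if 2:a drops first: 5 orders
heap linearizations: 15

15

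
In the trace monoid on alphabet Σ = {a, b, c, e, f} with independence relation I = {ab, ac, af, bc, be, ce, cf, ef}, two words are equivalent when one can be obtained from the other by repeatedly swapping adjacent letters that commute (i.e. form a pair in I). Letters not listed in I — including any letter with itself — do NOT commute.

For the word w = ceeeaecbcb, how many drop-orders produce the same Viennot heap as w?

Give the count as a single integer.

drop 0:c onto floor
drop 1:e onto floor
drop 2:e onto {1:e}
drop 3:e onto {2:e}
drop 4:a onto {3:e}
drop 5:e onto {4:a}
drop 6:c onto {0:c}
drop 7:b onto floor
drop 8:c onto {6:c}
drop 9:b onto {7:b}
ground layer = {0:c, 1:e, 7:b}
drop-orders for the pieces not yet dropped (sum over which currently-grounded one goes next):
  1 to go: {5} 1  {8} 1  {9} 1
  2 to go: {4,5} 1  {5,8} 2  {5,9} 2  {6,8} 1  {7,9} 1  {8,9} 2
  3 to go: {0,6,8} 1  {3,4,5} 1  {4,5,8} 3  {4,5,9} 3  {5,6,8} 3  {5,7,9} 3  {5,8,9} 6  {6,8,9} 3  {7,8,9} 3
  4 to go: {0,5,6,8} 4  {0,6,8,9} 4  {2,3,4,5} 1  {3,4,5,8} 4  {3,4,5,9} 4  {4,5,6,8} 6  {4,5,7,9} 6  {4,5,8,9} 12  {5,6,8,9} 12  {5,7,8,9} 12  {6,7,8,9} 6
  5 to go: {0,4,5,6,8} 10  {0,5,6,8,9} 20  {0,6,7,8,9} 10  {1,2,3,4,5} 1  {2,3,4,5,8} 5  {2,3,4,5,9} 5  {3,4,5,6,8} 10  {3,4,5,7,9} 10  {3,4,5,8,9} 20  {4,5,6,8,9} 30  {4,5,7,8,9} 30  {5,6,7,8,9} 30
  6 to go: {0,3,4,5,6,8} 20  {0,4,5,6,8,9} 60  {0,5,6,7,8,9} 60  {1,2,3,4,5,8} 6  {1,2,3,4,5,9} 6  {2,3,4,5,6,8} 15  {2,3,4,5,7,9} 15  {2,3,4,5,8,9} 30  {3,4,5,6,8,9} 60  {3,4,5,7,8,9} 60  {4,5,6,7,8,9} 90
  7 to go: {0,2,3,4,5,6,8} 35  {0,3,4,5,6,8,9} 140  {0,4,5,6,7,8,9} 210  {1,2,3,4,5,6,8} 21  {1,2,3,4,5,7,9} 21  {1,2,3,4,5,8,9} 42  {2,3,4,5,6,8,9} 105  {2,3,4,5,7,8,9} 105  {3,4,5,6,7,8,9} 210
  8 to go: {0,1,2,3,4,5,6,8} 56  {0,2,3,4,5,6,8,9} 280  {0,3,4,5,6,7,8,9} 560  {1,2,3,4,5,6,8,9} 168  {1,2,3,4,5,7,8,9} 168  {2,3,4,5,6,7,8,9} 420
  if 0:c drops first: 756 orders
  if 1:e drops first: 1260 orders
  if 7:b drops first: 504 orders
heap linearizations: 2520

2520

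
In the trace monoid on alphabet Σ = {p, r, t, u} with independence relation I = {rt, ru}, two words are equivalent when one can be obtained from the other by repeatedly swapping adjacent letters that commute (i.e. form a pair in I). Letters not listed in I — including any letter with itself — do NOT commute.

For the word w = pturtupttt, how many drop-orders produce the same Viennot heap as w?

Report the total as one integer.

#0=p has no predecessor
#1=t depends on [0:p]
#2=u depends on [1:t]
#3=r depends on [0:p]
#4=t depends on [2:u]
#5=u depends on [4:t]
#6=p depends on [3:r, 5:u]
#7=t depends on [6:p]
#8=t depends on [7:t]
#9=t depends on [8:t]
sources: [0:p]
N(rest) = Σ N(rest − s) over sources s of rest; N(one piece) = 1:
  size 1 → [9]=1
  size 2 → [8,9]=1
  size 3 → [7,8,9]=1
  size 4 → [6,7,8,9]=1
  size 5 → [3,6,7,8,9]=1  [5,6,7,8,9]=1
  size 6 → [3,5,6,7,8,9]=2  [4,5,6,7,8,9]=1
  size 7 → [2,4,5,6,7,8,9]=1  [3,4,5,6,7,8,9]=3
  size 8 → [1,2,4,5,6,7,8,9]=1  [2,3,4,5,6,7,8,9]=4
  first=0(p) contributes 5

5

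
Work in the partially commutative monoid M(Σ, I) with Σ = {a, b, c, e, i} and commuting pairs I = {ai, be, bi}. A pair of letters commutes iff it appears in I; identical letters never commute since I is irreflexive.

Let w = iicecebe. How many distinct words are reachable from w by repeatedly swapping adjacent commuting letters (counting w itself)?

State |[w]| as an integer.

3

#0=i has no predecessor
#1=i depends on [0:i]
#2=c depends on [1:i]
#3=e depends on [2:c]
#4=c depends on [3:e]
#5=e depends on [4:c]
#6=b depends on [4:c]
#7=e depends on [5:e]
sources: [0:i]
N(rest) = Σ N(rest − s) over sources s of rest; N(one piece) = 1:
  size 1 → [6]=1  [7]=1
  size 2 → [5,7]=1  [6,7]=2
  size 3 → [5,6,7]=3
  size 4 → [4,5,6,7]=3
  size 5 → [3,4,5,6,7]=3
  size 6 → [2,3,4,5,6,7]=3
  first=0(i) contributes 3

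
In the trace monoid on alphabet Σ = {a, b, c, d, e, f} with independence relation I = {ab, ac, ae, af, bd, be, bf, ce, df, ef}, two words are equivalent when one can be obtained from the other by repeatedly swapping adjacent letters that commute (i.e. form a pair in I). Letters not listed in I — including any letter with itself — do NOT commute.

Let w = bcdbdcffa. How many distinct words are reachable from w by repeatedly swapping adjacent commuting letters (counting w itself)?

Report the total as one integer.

drop 0:b onto floor
drop 1:c onto {0:b}
drop 2:d onto {1:c}
drop 3:b onto {1:c}
drop 4:d onto {2:d}
drop 5:c onto {3:b, 4:d}
drop 6:f onto {5:c}
drop 7:f onto {6:f}
drop 8:a onto {4:d}
ground layer = {0:b}
drop-orders for the pieces not yet dropped (sum over which currently-grounded one goes next):
  1 to go: {7} 1  {8} 1
  2 to go: {6,7} 1  {7,8} 2
  3 to go: {5,6,7} 1  {6,7,8} 3
  4 to go: {3,5,6,7} 1  {5,6,7,8} 4
  5 to go: {3,5,6,7,8} 5  {4,5,6,7,8} 4
  6 to go: {2,4,5,6,7,8} 4  {3,4,5,6,7,8} 9
  7 to go: {2,3,4,5,6,7,8} 13
  if 0:b drops first: 13 orders

13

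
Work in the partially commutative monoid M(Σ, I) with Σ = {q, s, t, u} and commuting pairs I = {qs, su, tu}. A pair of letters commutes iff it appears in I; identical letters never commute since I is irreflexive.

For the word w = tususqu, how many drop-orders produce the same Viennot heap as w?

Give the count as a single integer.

#0=t has no predecessor
#1=u has no predecessor
#2=s depends on [0:t]
#3=u depends on [1:u]
#4=s depends on [2:s]
#5=q depends on [0:t, 3:u]
#6=u depends on [5:q]
sources: [0:t, 1:u]
N(rest) = Σ N(rest − s) over sources s of rest; N(one piece) = 1:
  size 1 → [4]=1  [6]=1
  size 2 → [2,4]=1  [4,6]=2  [5,6]=1
  size 3 → [2,4,6]=3  [3,5,6]=1  [4,5,6]=3
  size 4 → [1,3,5,6]=1  [2,4,5,6]=6  [3,4,5,6]=4
  size 5 → [0,2,4,5,6]=6  [1,3,4,5,6]=5  [2,3,4,5,6]=10
  first=0(t) contributes 15
  first=1(u) contributes 16
|[w]| = 31

31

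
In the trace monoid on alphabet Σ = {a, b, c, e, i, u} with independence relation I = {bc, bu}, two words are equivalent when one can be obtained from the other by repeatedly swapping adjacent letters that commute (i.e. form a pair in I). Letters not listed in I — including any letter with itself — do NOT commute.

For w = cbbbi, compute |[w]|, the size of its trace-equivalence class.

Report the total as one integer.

drop 0:c onto floor
drop 1:b onto floor
drop 2:b onto {1:b}
drop 3:b onto {2:b}
drop 4:i onto {0:c, 3:b}
ground layer = {0:c, 1:b}
drop-orders for the pieces not yet dropped (sum over which currently-grounded one goes next):
  1 to go: {4} 1
  2 to go: {0,4} 1  {3,4} 1
  3 to go: {0,3,4} 2  {2,3,4} 1
  if 0:c drops first: 1 orders
  if 1:b drops first: 3 orders
heap linearizations: 4

4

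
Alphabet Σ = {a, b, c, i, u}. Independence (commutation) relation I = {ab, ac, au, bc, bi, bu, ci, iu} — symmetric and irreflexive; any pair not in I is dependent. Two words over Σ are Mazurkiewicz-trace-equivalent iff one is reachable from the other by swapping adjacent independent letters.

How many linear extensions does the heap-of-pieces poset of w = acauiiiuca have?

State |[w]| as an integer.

0(a) covers ∅
1(c) covers ∅
2(a) covers 0:a
3(u) covers 1:c
4(i) covers 2:a
5(i) covers 4:i
6(i) covers 5:i
7(u) covers 3:u
8(c) covers 7:u
9(a) covers 6:i
floor of heap: 0:a, 1:c
completions by unplaced set U, small U first (add the entries for U minus each lowest piece of U):
  |U|=1: {8}:1  {9}:1
  |U|=2: {6,9}:1  {7,8}:1  {8,9}:2
  |U|=3: {3,7,8}:1  {5,6,9}:1  {6,8,9}:3  {7,8,9}:3
  |U|=4: {1,3,7,8}:1  {3,7,8,9}:4  {4,5,6,9}:1  {5,6,8,9}:4  {6,7,8,9}:6
  |U|=5: {1,3,7,8,9}:5  {2,4,5,6,9}:1  {3,6,7,8,9}:10  {4,5,6,8,9}:5  {5,6,7,8,9}:10
  |U|=6: {0,2,4,5,6,9}:1  {1,3,6,7,8,9}:15  {2,4,5,6,8,9}:6  {3,5,6,7,8,9}:20  {4,5,6,7,8,9}:15
  |U|=7: {0,2,4,5,6,8,9}:7  {1,3,5,6,7,8,9}:35  {2,4,5,6,7,8,9}:21  {3,4,5,6,7,8,9}:35
  |U|=8: {0,2,4,5,6,7,8,9}:28  {1,3,4,5,6,7,8,9}:70  {2,3,4,5,6,7,8,9}:56
  start at 0(a): 126
  start at 1(c): 84
sum over floor = 210

210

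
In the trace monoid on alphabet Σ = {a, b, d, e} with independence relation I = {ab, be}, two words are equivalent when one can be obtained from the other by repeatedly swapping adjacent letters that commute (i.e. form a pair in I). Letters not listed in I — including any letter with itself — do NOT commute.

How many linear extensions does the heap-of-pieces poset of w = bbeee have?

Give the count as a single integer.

0(b) covers ∅
1(b) covers 0:b
2(e) covers ∅
3(e) covers 2:e
4(e) covers 3:e
floor of heap: 0:b, 2:e
completions by unplaced set U, small U first (add the entries for U minus each lowest piece of U):
  |U|=1: {1}:1  {4}:1
  |U|=2: {0,1}:1  {1,4}:2  {3,4}:1
  |U|=3: {0,1,4}:3  {1,3,4}:3  {2,3,4}:1
  start at 0(b): 4
  start at 2(e): 6
sum over floor = 10

10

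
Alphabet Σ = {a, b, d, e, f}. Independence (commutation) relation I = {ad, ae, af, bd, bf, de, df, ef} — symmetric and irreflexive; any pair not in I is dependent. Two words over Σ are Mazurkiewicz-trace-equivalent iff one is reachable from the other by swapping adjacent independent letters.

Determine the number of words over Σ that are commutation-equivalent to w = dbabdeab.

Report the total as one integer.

56

#0=d has no predecessor
#1=b has no predecessor
#2=a depends on [1:b]
#3=b depends on [2:a]
#4=d depends on [0:d]
#5=e depends on [3:b]
#6=a depends on [3:b]
#7=b depends on [5:e, 6:a]
sources: [0:d, 1:b]
N(rest) = Σ N(rest − s) over sources s of rest; N(one piece) = 1:
  size 1 → [4]=1  [7]=1
  size 2 → [0,4]=1  [4,7]=2  [5,7]=1  [6,7]=1
  size 3 → [0,4,7]=3  [4,5,7]=3  [4,6,7]=3  [5,6,7]=2
  size 4 → [0,4,5,7]=6  [0,4,6,7]=6  [3,5,6,7]=2  [4,5,6,7]=8
  size 5 → [0,4,5,6,7]=20  [2,3,5,6,7]=2  [3,4,5,6,7]=10
  size 6 → [0,3,4,5,6,7]=30  [1,2,3,5,6,7]=2  [2,3,4,5,6,7]=12
  first=0(d) contributes 14
  first=1(b) contributes 42
|[w]| = 56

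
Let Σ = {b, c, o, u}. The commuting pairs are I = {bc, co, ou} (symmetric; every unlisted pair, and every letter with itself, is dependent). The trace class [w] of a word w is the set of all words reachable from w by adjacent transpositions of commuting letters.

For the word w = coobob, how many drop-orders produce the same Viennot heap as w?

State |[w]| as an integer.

piece 0:c — minimal
piece 1:o — minimal
piece 2:o rests on {1:o}
piece 3:b rests on {2:o}
piece 4:o rests on {3:b}
piece 5:b rests on {4:o}
minimal pieces: {0:c, 1:o}
ways to finish when only these pieces remain (= sum over removing one remaining piece with nothing left below it):
  1 left: {0}→1  {5}→1
  2 left: {0,5}→2  {4,5}→1
  3 left: {0,4,5}→3  {3,4,5}→1
  4 left: {0,3,4,5}→4  {2,3,4,5}→1
  placing 0:c first → 1 extensions
  placing 1:o first → 5 extensions
total linear extensions = 6

6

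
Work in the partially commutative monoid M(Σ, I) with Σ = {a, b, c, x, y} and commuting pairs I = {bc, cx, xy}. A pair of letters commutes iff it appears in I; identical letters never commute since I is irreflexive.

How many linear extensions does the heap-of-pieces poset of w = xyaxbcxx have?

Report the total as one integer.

10

drop 0:x onto floor
drop 1:y onto floor
drop 2:a onto {0:x, 1:y}
drop 3:x onto {2:a}
drop 4:b onto {3:x}
drop 5:c onto {2:a}
drop 6:x onto {4:b}
drop 7:x onto {6:x}
ground layer = {0:x, 1:y}
drop-orders for the pieces not yet dropped (sum over which currently-grounded one goes next):
  1 to go: {5} 1  {7} 1
  2 to go: {5,7} 2  {6,7} 1
  3 to go: {4,6,7} 1  {5,6,7} 3
  4 to go: {3,4,6,7} 1  {4,5,6,7} 4
  5 to go: {3,4,5,6,7} 5
  6 to go: {2,3,4,5,6,7} 5
  if 0:x drops first: 5 orders
  if 1:y drops first: 5 orders
heap linearizations: 10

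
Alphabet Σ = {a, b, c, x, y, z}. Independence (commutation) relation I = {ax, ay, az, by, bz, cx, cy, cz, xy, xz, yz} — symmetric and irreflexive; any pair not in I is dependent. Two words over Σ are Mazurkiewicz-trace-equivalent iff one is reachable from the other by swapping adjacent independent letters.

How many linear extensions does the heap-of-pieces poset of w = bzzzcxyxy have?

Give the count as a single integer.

3780

piece 0:b — minimal
piece 1:z — minimal
piece 2:z rests on {1:z}
piece 3:z rests on {2:z}
piece 4:c rests on {0:b}
piece 5:x rests on {0:b}
piece 6:y — minimal
piece 7:x rests on {5:x}
piece 8:y rests on {6:y}
minimal pieces: {0:b, 1:z, 6:y}
ways to finish when only these pieces remain (= sum over removing one remaining piece with nothing left below it):
  1 left: {3}→1  {4}→1  {7}→1  {8}→1
  2 left: {2,3}→1  {3,4}→2  {3,7}→2  {3,8}→2  {4,7}→2  {4,8}→2  {5,7}→1  {6,8}→1  {7,8}→2
  3 left: {1,2,3}→1  {2,3,4}→3  {2,3,7}→3  {2,3,8}→3  {3,4,7}→6  {3,4,8}→6  {3,5,7}→3  {3,6,8}→3  {3,7,8}→6  {4,5,7}→3  {4,6,8}→3  {4,7,8}→6  {5,7,8}→3  {6,7,8}→3
  4 left: {0,4,5,7}→3  {1,2,3,4}→4  {1,2,3,7}→4  {1,2,3,8}→4  {2,3,4,7}→12  {2,3,4,8}→12  {2,3,5,7}→6  {2,3,6,8}→6  {2,3,7,8}→12  {3,4,5,7}→12  {3,4,6,8}→12  {3,4,7,8}→24  {3,5,7,8}→12  {3,6,7,8}→12  {4,5,7,8}→12  {4,6,7,8}→12  {5,6,7,8}→6
  5 left: {0,3,4,5,7}→15  {0,4,5,7,8}→15  {1,2,3,4,7}→20  {1,2,3,4,8}→20  {1,2,3,5,7}→10  {1,2,3,6,8}→10  {1,2,3,7,8}→20  {2,3,4,5,7}→30  {2,3,4,6,8}→30  {2,3,4,7,8}→60  {2,3,5,7,8}→30  {2,3,6,7,8}→30  {3,4,5,7,8}→60  {3,4,6,7,8}→60  {3,5,6,7,8}→30  {4,5,6,7,8}→30
  6 left: {0,2,3,4,5,7}→45  {0,3,4,5,7,8}→90  {0,4,5,6,7,8}→45  {1,2,3,4,5,7}→60  {1,2,3,4,6,8}→60  {1,2,3,4,7,8}→120  {1,2,3,5,7,8}→60  {1,2,3,6,7,8}→60  {2,3,4,5,7,8}→180  {2,3,4,6,7,8}→180  {2,3,5,6,7,8}→90  {3,4,5,6,7,8}→180
  7 left: {0,1,2,3,4,5,7}→105  {0,2,3,4,5,7,8}→315  {0,3,4,5,6,7,8}→315  {1,2,3,4,5,7,8}→420  {1,2,3,4,6,7,8}→420  {1,2,3,5,6,7,8}→210  {2,3,4,5,6,7,8}→630
  placing 0:b first → 1680 extensions
  placing 1:z first → 1260 extensions
  placing 6:y first → 840 extensions
total linear extensions = 3780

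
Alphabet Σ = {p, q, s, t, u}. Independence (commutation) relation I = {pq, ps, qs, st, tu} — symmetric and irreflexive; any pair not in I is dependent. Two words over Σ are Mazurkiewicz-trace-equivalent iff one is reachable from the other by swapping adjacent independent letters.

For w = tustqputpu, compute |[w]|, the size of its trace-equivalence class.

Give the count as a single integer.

54

#0=t has no predecessor
#1=u has no predecessor
#2=s depends on [1:u]
#3=t depends on [0:t]
#4=q depends on [1:u, 3:t]
#5=p depends on [1:u, 3:t]
#6=u depends on [2:s, 4:q, 5:p]
#7=t depends on [4:q, 5:p]
#8=p depends on [6:u, 7:t]
#9=u depends on [8:p]
sources: [0:t, 1:u]
N(rest) = Σ N(rest − s) over sources s of rest; N(one piece) = 1:
  size 1 → [9]=1
  size 2 → [8,9]=1
  size 3 → [6,8,9]=1  [7,8,9]=1
  size 4 → [2,6,8,9]=1  [6,7,8,9]=2
  size 5 → [2,6,7,8,9]=3  [4,6,7,8,9]=2  [5,6,7,8,9]=2
  size 6 → [2,4,6,7,8,9]=5  [2,5,6,7,8,9]=5  [4,5,6,7,8,9]=4
  size 7 → [2,4,5,6,7,8,9]=14  [3,4,5,6,7,8,9]=4
  size 8 → [0,3,4,5,6,7,8,9]=4  [1,2,4,5,6,7,8,9]=14  [2,3,4,5,6,7,8,9]=18
  first=0(t) contributes 32
  first=1(u) contributes 22
|[w]| = 54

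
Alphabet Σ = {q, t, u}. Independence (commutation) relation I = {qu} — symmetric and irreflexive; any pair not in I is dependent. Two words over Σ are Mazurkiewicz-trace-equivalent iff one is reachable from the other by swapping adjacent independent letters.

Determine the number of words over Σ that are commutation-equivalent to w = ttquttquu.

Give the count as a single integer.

6

0(t) covers ∅
1(t) covers 0:t
2(q) covers 1:t
3(u) covers 1:t
4(t) covers 2:q, 3:u
5(t) covers 4:t
6(q) covers 5:t
7(u) covers 5:t
8(u) covers 7:u
floor of heap: 0:t
completions by unplaced set U, small U first (add the entries for U minus each lowest piece of U):
  |U|=1: {6}:1  {8}:1
  |U|=2: {6,8}:2  {7,8}:1
  |U|=3: {6,7,8}:3
  |U|=4: {5,6,7,8}:3
  |U|=5: {4,5,6,7,8}:3
  |U|=6: {2,4,5,6,7,8}:3  {3,4,5,6,7,8}:3
  |U|=7: {2,3,4,5,6,7,8}:6
  start at 0(t): 6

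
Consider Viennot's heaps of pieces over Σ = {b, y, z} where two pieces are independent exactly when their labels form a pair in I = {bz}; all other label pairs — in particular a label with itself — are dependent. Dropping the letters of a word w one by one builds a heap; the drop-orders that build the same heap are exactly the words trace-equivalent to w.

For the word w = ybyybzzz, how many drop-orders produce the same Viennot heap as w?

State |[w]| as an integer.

4

#0=y has no predecessor
#1=b depends on [0:y]
#2=y depends on [1:b]
#3=y depends on [2:y]
#4=b depends on [3:y]
#5=z depends on [3:y]
#6=z depends on [5:z]
#7=z depends on [6:z]
sources: [0:y]
N(rest) = Σ N(rest − s) over sources s of rest; N(one piece) = 1:
  size 1 → [4]=1  [7]=1
  size 2 → [4,7]=2  [6,7]=1
  size 3 → [4,6,7]=3  [5,6,7]=1
  size 4 → [4,5,6,7]=4
  size 5 → [3,4,5,6,7]=4
  size 6 → [2,3,4,5,6,7]=4
  first=0(y) contributes 4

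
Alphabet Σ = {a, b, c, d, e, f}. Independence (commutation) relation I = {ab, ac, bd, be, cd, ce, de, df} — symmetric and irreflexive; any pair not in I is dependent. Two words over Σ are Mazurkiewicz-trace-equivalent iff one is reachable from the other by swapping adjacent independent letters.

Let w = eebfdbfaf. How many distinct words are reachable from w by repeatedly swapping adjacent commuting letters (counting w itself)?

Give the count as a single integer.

21

#0=e has no predecessor
#1=e depends on [0:e]
#2=b has no predecessor
#3=f depends on [1:e, 2:b]
#4=d has no predecessor
#5=b depends on [3:f]
#6=f depends on [5:b]
#7=a depends on [4:d, 6:f]
#8=f depends on [7:a]
sources: [0:e, 2:b, 4:d]
N(rest) = Σ N(rest − s) over sources s of rest; N(one piece) = 1:
  size 1 → [8]=1
  size 2 → [7,8]=1
  size 3 → [4,7,8]=1  [6,7,8]=1
  size 4 → [4,6,7,8]=2  [5,6,7,8]=1
  size 5 → [3,5,6,7,8]=1  [4,5,6,7,8]=3
  size 6 → [1,3,5,6,7,8]=1  [2,3,5,6,7,8]=1  [3,4,5,6,7,8]=4
  size 7 → [0,1,3,5,6,7,8]=1  [1,2,3,5,6,7,8]=2  [1,3,4,5,6,7,8]=5  [2,3,4,5,6,7,8]=5
  first=0(e) contributes 12
  first=2(b) contributes 6
  first=4(d) contributes 3
|[w]| = 21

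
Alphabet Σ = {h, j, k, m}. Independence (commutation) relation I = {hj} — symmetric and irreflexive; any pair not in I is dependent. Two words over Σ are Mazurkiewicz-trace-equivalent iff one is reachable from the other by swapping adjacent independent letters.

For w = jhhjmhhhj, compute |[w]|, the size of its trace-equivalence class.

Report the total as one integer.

24

drop 0:j onto floor
drop 1:h onto floor
drop 2:h onto {1:h}
drop 3:j onto {0:j}
drop 4:m onto {2:h, 3:j}
drop 5:h onto {4:m}
drop 6:h onto {5:h}
drop 7:h onto {6:h}
drop 8:j onto {4:m}
ground layer = {0:j, 1:h}
drop-orders for the pieces not yet dropped (sum over which currently-grounded one goes next):
  1 to go: {7} 1  {8} 1
  2 to go: {6,7} 1  {7,8} 2
  3 to go: {5,6,7} 1  {6,7,8} 3
  4 to go: {5,6,7,8} 4
  5 to go: {4,5,6,7,8} 4
  6 to go: {2,4,5,6,7,8} 4  {3,4,5,6,7,8} 4
  7 to go: {0,3,4,5,6,7,8} 4  {1,2,4,5,6,7,8} 4  {2,3,4,5,6,7,8} 8
  if 0:j drops first: 12 orders
  if 1:h drops first: 12 orders
heap linearizations: 24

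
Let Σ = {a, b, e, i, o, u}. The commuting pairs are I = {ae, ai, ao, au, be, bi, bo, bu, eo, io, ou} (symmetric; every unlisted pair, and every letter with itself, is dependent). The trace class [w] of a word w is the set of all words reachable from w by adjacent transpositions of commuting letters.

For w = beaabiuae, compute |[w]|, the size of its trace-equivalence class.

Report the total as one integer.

126

0(b) covers ∅
1(e) covers ∅
2(a) covers 0:b
3(a) covers 2:a
4(b) covers 3:a
5(i) covers 1:e
6(u) covers 5:i
7(a) covers 4:b
8(e) covers 6:u
floor of heap: 0:b, 1:e
completions by unplaced set U, small U first (add the entries for U minus each lowest piece of U):
  |U|=1: {7}:1  {8}:1
  |U|=2: {4,7}:1  {6,8}:1  {7,8}:2
  |U|=3: {3,4,7}:1  {4,7,8}:3  {5,6,8}:1  {6,7,8}:3
  |U|=4: {1,5,6,8}:1  {2,3,4,7}:1  {3,4,7,8}:4  {4,6,7,8}:6  {5,6,7,8}:4
  |U|=5: {0,2,3,4,7}:1  {1,5,6,7,8}:5  {2,3,4,7,8}:5  {3,4,6,7,8}:10  {4,5,6,7,8}:10
  |U|=6: {0,2,3,4,7,8}:6  {1,4,5,6,7,8}:15  {2,3,4,6,7,8}:15  {3,4,5,6,7,8}:20
  |U|=7: {0,2,3,4,6,7,8}:21  {1,3,4,5,6,7,8}:35  {2,3,4,5,6,7,8}:35
  start at 0(b): 70
  start at 1(e): 56
sum over floor = 126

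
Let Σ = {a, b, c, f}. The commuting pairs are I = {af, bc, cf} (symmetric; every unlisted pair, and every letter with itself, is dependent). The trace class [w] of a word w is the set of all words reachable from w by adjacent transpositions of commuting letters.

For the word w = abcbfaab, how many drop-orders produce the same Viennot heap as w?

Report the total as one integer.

10

0(a) covers ∅
1(b) covers 0:a
2(c) covers 0:a
3(b) covers 1:b
4(f) covers 3:b
5(a) covers 2:c, 3:b
6(a) covers 5:a
7(b) covers 4:f, 6:a
floor of heap: 0:a
completions by unplaced set U, small U first (add the entries for U minus each lowest piece of U):
  |U|=1: {7}:1
  |U|=2: {4,7}:1  {6,7}:1
  |U|=3: {4,6,7}:2  {5,6,7}:1
  |U|=4: {2,5,6,7}:1  {4,5,6,7}:3
  |U|=5: {2,4,5,6,7}:4  {3,4,5,6,7}:3
  |U|=6: {1,3,4,5,6,7}:3  {2,3,4,5,6,7}:7
  start at 0(a): 10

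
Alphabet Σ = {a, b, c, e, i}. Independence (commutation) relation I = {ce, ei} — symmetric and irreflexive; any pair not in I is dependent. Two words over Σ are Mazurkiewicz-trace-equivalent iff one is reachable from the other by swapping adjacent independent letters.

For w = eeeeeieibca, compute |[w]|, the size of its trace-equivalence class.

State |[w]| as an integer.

piece 0:e — minimal
piece 1:e rests on {0:e}
piece 2:e rests on {1:e}
piece 3:e rests on {2:e}
piece 4:e rests on {3:e}
piece 5:i — minimal
piece 6:e rests on {4:e}
piece 7:i rests on {5:i}
piece 8:b rests on {6:e, 7:i}
piece 9:c rests on {8:b}
piece 10:a rests on {9:c}
minimal pieces: {0:e, 5:i}
ways to finish when only these pieces remain (= sum over removing one remaining piece with nothing left below it):
  1 left: {10}→1
  2 left: {9,10}→1
  3 left: {8,9,10}→1
  4 left: {6,8,9,10}→1  {7,8,9,10}→1
  5 left: {4,6,8,9,10}→1  {5,7,8,9,10}→1  {6,7,8,9,10}→2
  6 left: {3,4,6,8,9,10}→1  {4,6,7,8,9,10}→3  {5,6,7,8,9,10}→3
  7 left: {2,3,4,6,8,9,10}→1  {3,4,6,7,8,9,10}→4  {4,5,6,7,8,9,10}→6
  8 left: {1,2,3,4,6,8,9,10}→1  {2,3,4,6,7,8,9,10}→5  {3,4,5,6,7,8,9,10}→10
  9 left: {0,1,2,3,4,6,8,9,10}→1  {1,2,3,4,6,7,8,9,10}→6  {2,3,4,5,6,7,8,9,10}→15
  placing 0:e first → 21 extensions
  placing 5:i first → 7 extensions
total linear extensions = 28

28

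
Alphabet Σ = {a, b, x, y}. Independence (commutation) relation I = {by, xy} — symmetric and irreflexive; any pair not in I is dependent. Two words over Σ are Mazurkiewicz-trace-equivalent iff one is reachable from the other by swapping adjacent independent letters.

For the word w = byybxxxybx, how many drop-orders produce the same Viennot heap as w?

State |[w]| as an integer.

120

piece 0:b — minimal
piece 1:y — minimal
piece 2:y rests on {1:y}
piece 3:b rests on {0:b}
piece 4:x rests on {3:b}
piece 5:x rests on {4:x}
piece 6:x rests on {5:x}
piece 7:y rests on {2:y}
piece 8:b rests on {6:x}
piece 9:x rests on {8:b}
minimal pieces: {0:b, 1:y}
ways to finish when only these pieces remain (= sum over removing one remaining piece with nothing left below it):
  1 left: {7}→1  {9}→1
  2 left: {2,7}→1  {7,9}→2  {8,9}→1
  3 left: {1,2,7}→1  {2,7,9}→3  {6,8,9}→1  {7,8,9}→3
  4 left: {1,2,7,9}→4  {2,7,8,9}→6  {5,6,8,9}→1  {6,7,8,9}→4
  5 left: {1,2,7,8,9}→10  {2,6,7,8,9}→10  {4,5,6,8,9}→1  {5,6,7,8,9}→5
  6 left: {1,2,6,7,8,9}→20  {2,5,6,7,8,9}→15  {3,4,5,6,8,9}→1  {4,5,6,7,8,9}→6
  7 left: {0,3,4,5,6,8,9}→1  {1,2,5,6,7,8,9}→35  {2,4,5,6,7,8,9}→21  {3,4,5,6,7,8,9}→7
  8 left: {0,3,4,5,6,7,8,9}→8  {1,2,4,5,6,7,8,9}→56  {2,3,4,5,6,7,8,9}→28
  placing 0:b first → 84 extensions
  placing 1:y first → 36 extensions
total linear extensions = 120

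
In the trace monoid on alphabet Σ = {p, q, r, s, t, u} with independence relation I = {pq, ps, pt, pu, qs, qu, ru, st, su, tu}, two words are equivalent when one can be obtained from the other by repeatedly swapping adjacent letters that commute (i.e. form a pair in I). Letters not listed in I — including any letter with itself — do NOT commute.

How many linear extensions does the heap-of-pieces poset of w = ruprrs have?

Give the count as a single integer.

piece 0:r — minimal
piece 1:u — minimal
piece 2:p rests on {0:r}
piece 3:r rests on {2:p}
piece 4:r rests on {3:r}
piece 5:s rests on {4:r}
minimal pieces: {0:r, 1:u}
ways to finish when only these pieces remain (= sum over removing one remaining piece with nothing left below it):
  1 left: {1}→1  {5}→1
  2 left: {1,5}→2  {4,5}→1
  3 left: {1,4,5}→3  {3,4,5}→1
  4 left: {1,3,4,5}→4  {2,3,4,5}→1
  placing 0:r first → 5 extensions
  placing 1:u first → 1 extensions
total linear extensions = 6

6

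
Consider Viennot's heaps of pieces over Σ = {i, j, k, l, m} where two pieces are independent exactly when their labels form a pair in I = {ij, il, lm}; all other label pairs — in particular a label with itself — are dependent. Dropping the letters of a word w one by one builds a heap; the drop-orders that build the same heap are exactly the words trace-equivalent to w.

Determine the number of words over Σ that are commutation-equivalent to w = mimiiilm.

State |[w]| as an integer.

0(m) covers ∅
1(i) covers 0:m
2(m) covers 1:i
3(i) covers 2:m
4(i) covers 3:i
5(i) covers 4:i
6(l) covers ∅
7(m) covers 5:i
floor of heap: 0:m, 6:l
completions by unplaced set U, small U first (add the entries for U minus each lowest piece of U):
  |U|=1: {6}:1  {7}:1
  |U|=2: {5,7}:1  {6,7}:2
  |U|=3: {4,5,7}:1  {5,6,7}:3
  |U|=4: {3,4,5,7}:1  {4,5,6,7}:4
  |U|=5: {2,3,4,5,7}:1  {3,4,5,6,7}:5
  |U|=6: {1,2,3,4,5,7}:1  {2,3,4,5,6,7}:6
  start at 0(m): 7
  start at 6(l): 1
sum over floor = 8

8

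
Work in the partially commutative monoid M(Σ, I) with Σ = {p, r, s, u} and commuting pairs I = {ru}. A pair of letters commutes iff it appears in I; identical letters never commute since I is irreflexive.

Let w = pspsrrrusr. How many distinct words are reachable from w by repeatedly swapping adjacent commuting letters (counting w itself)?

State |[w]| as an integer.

drop 0:p onto floor
drop 1:s onto {0:p}
drop 2:p onto {1:s}
drop 3:s onto {2:p}
drop 4:r onto {3:s}
drop 5:r onto {4:r}
drop 6:r onto {5:r}
drop 7:u onto {3:s}
drop 8:s onto {6:r, 7:u}
drop 9:r onto {8:s}
ground layer = {0:p}
drop-orders for the pieces not yet dropped (sum over which currently-grounded one goes next):
  1 to go: {9} 1
  2 to go: {8,9} 1
  3 to go: {6,8,9} 1  {7,8,9} 1
  4 to go: {5,6,8,9} 1  {6,7,8,9} 2
  5 to go: {4,5,6,8,9} 1  {5,6,7,8,9} 3
  6 to go: {4,5,6,7,8,9} 4
  7 to go: {3,4,5,6,7,8,9} 4
  8 to go: {2,3,4,5,6,7,8,9} 4
  if 0:p drops first: 4 orders

4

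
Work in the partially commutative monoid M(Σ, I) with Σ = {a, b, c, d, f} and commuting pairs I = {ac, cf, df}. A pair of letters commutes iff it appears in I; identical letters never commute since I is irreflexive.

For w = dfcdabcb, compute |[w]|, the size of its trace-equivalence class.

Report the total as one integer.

piece 0:d — minimal
piece 1:f — minimal
piece 2:c rests on {0:d}
piece 3:d rests on {2:c}
piece 4:a rests on {1:f, 3:d}
piece 5:b rests on {4:a}
piece 6:c rests on {5:b}
piece 7:b rests on {6:c}
minimal pieces: {0:d, 1:f}
ways to finish when only these pieces remain (= sum over removing one remaining piece with nothing left below it):
  1 left: {7}→1
  2 left: {6,7}→1
  3 left: {5,6,7}→1
  4 left: {4,5,6,7}→1
  5 left: {1,4,5,6,7}→1  {3,4,5,6,7}→1
  6 left: {1,3,4,5,6,7}→2  {2,3,4,5,6,7}→1
  placing 0:d first → 3 extensions
  placing 1:f first → 1 extensions
total linear extensions = 4

4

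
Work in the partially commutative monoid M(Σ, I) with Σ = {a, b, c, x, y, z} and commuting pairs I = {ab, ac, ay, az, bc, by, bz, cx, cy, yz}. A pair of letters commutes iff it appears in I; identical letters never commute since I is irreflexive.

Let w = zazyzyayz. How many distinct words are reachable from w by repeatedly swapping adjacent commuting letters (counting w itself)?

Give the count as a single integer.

#0=z has no predecessor
#1=a has no predecessor
#2=z depends on [0:z]
#3=y has no predecessor
#4=z depends on [2:z]
#5=y depends on [3:y]
#6=a depends on [1:a]
#7=y depends on [5:y]
#8=z depends on [4:z]
sources: [0:z, 1:a, 3:y]
N(rest) = Σ N(rest − s) over sources s of rest; N(one piece) = 1:
  size 1 → [6]=1  [7]=1  [8]=1
  size 2 → [1,6]=1  [4,8]=1  [5,7]=1  [6,7]=2  [6,8]=2  [7,8]=2
  size 3 → [1,6,7]=3  [1,6,8]=3  [2,4,8]=1  [3,5,7]=1  [4,6,8]=3  [4,7,8]=3  [5,6,7]=3  [5,7,8]=3  [6,7,8]=6
  size 4 → [0,2,4,8]=1  [1,4,6,8]=6  [1,5,6,7]=6  [1,6,7,8]=12  [2,4,6,8]=4  [2,4,7,8]=4  [3,5,6,7]=4  [3,5,7,8]=4  [4,5,7,8]=6  [4,6,7,8]=12  [5,6,7,8]=12
  size 5 → [0,2,4,6,8]=5  [0,2,4,7,8]=5  [1,2,4,6,8]=10  [1,3,5,6,7]=10  [1,4,6,7,8]=30  [1,5,6,7,8]=30  [2,4,5,7,8]=10  [2,4,6,7,8]=20  [3,4,5,7,8]=10  [3,5,6,7,8]=20  [4,5,6,7,8]=30
  size 6 → [0,1,2,4,6,8]=15  [0,2,4,5,7,8]=15  [0,2,4,6,7,8]=30  [1,2,4,6,7,8]=60  [1,3,5,6,7,8]=60  [1,4,5,6,7,8]=90  [2,3,4,5,7,8]=20  [2,4,5,6,7,8]=60  [3,4,5,6,7,8]=60
  size 7 → [0,1,2,4,6,7,8]=105  [0,2,3,4,5,7,8]=35  [0,2,4,5,6,7,8]=105  [1,2,4,5,6,7,8]=210  [1,3,4,5,6,7,8]=210  [2,3,4,5,6,7,8]=140
  first=0(z) contributes 560
  first=1(a) contributes 280
  first=3(y) contributes 420
|[w]| = 1260

1260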